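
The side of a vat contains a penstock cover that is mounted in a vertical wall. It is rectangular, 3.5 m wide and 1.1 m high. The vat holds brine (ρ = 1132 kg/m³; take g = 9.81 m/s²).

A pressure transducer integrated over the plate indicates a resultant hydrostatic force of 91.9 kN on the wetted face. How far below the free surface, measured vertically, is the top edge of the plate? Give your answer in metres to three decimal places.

d_top ≈ 1.600 m

γ = ρg = 1132 × 9.81 / 1000 = 11.10492 kN/m³.
A = 3.5 × 1.1 = 3.85 m².
From F = γ·h_c·A, the centroid depth is h_c = 91.9/(11.10492 × 3.85) = 2.14951 m.
The centroid lies 1.1/2 = 0.55 m below the top edge, so the top edge sits at h_top = 2.14951 − 0.55 = 1.59951 m below the surface.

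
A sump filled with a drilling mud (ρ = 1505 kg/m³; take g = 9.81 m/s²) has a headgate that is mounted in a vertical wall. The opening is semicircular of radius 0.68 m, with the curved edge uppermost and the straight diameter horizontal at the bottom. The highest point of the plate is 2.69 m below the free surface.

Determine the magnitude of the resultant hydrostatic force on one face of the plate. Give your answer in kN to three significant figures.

F ≈ 33.0 kN

γ = ρg = 1505 × 9.81 / 1000 = 14.76405 kN/m³.
The centroid lies 4r/(3π) = 0.288601 m above the diameter, so r − 4r/(3π) = 0.68 − 0.288601 = 0.391399 m below the topmost point, so the centroid depth is h_c = 2.69 + 0.391399 = 3.0814 m.
A = πr²/2 = π × 0.68²/2 = 0.726336 m².
Resultant F = γ·h_c·A = 14.76405 × 3.0814 × 0.726336 = 33.0439 kN.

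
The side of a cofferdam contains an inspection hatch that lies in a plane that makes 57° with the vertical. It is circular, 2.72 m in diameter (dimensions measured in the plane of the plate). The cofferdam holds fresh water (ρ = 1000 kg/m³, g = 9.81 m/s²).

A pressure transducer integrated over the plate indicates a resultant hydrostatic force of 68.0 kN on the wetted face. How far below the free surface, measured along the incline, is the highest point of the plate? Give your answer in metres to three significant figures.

y_top ≈ 0.830 m

γ = ρg = 1000 × 9.81 = 9810 N/m³ = 9.81 kN/m³.
A = π(1.36)² = 5.81069 m².
From F = γ·h_c·A, the centroid depth is h_c = 68.0/(9.81 × 5.81069) = 1.19292 m.
The plate makes 57° with the vertical, i.e. θ = 90° − 57° = 33° to the horizontal. Measuring y along the incline from the free-surface line, vertical depth h = y·sinθ with sinθ = 0.544639.
Along the incline, y_c = h_c/sinθ = 1.19292/0.544639 = 2.19029 m.
The centroid is at the centre, 1.36 m below the top of the plate, so the highest point sits at y_top = 2.19029 − 1.36 = 0.83029 m along the incline.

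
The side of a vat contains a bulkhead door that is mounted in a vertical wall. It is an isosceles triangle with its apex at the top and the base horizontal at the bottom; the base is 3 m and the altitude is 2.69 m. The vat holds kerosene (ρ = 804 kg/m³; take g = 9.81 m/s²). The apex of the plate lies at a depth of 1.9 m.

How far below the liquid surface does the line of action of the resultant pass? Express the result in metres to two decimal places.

γ = ρg = 804 × 9.81 / 1000 = 7.88724 kN/m³.
With the apex up, the centroid sits 2h/3 = 2 × 2.69/3 = 1.79333 m below the apex, so the centroid depth is h_c = 1.9 + 1.79333 = 3.69333 m.
A = ½ × 3 × 2.69 = 4.035 m².
Resultant F = γ·h_c·A = 7.88724 × 3.69333 × 4.035 = 117.54 kN.
I_c = b·h³/36 = 3 × 2.69³/36 = 1.62209 m⁴.
Centre of pressure: y_p = y_c + I_c/(y_c·A) = 3.69333 + 1.62209/(3.69333 × 4.035) = 3.69333 + 0.108846 = 3.80218 m along the plane.

h_p = 3.80 m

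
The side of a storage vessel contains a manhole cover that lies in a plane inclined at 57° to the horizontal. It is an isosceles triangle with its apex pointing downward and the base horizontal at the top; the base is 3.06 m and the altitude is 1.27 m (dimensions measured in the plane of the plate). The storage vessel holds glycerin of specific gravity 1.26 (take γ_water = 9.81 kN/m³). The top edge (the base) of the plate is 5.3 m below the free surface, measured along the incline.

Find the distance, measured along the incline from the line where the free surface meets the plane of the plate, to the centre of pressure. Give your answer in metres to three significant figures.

γ = 1.26 × 9.81 = 12.3606 kN/m³.
Let θ = 57° be the plate's angle to the horizontal; measure y along the incline from where the plane meets the free surface. Vertical depth h = y·sinθ with sinθ = 0.838671.
With the apex down, the centroid sits h/3 = 1.27/3 = 0.423333 m below the base (the top edge), so y_c = 5.3 + 0.423333 = 5.72333 m and h_c = 5.72333 × 0.838671 = 4.79999 m.
A = ½ × 3.06 × 1.27 = 1.9431 m².
Resultant F = γ·h_c·A = 12.3606 × 4.79999 × 1.9431 = 115.286 kN.
I_c = b·h³/36 = 3.06 × 1.27³/36 = 0.174113 m⁴.
Centre of pressure: y_p = y_c + I_c/(y_c·A) = 5.72333 + 0.174113/(5.72333 × 1.9431) = 5.72333 + 0.0156562 = 5.73899 m along the plane.

y_p = 5.74 m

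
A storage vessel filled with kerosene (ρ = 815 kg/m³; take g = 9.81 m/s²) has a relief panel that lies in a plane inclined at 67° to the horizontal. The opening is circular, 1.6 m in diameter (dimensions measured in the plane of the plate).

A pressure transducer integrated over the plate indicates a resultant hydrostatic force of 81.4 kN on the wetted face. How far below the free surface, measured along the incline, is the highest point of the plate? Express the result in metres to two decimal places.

γ = ρg = 815 × 9.81 / 1000 = 7.99515 kN/m³.
A = π(0.8)² = 2.01062 m².
From F = γ·h_c·A, the centroid depth is h_c = 81.4/(7.99515 × 2.01062) = 5.0637 m.
Let θ = 67° be the plate's angle to the horizontal; measure y along the incline from where the plane meets the free surface. Vertical depth h = y·sinθ with sinθ = 0.920505.
Along the incline, y_c = h_c/sinθ = 5.0637/0.920505 = 5.501 m.
The centroid is at the centre, 0.8 m below the top of the plate, so the highest point sits at y_top = 5.501 − 0.8 = 4.701 m along the incline.

y_top ≈ 4.70 m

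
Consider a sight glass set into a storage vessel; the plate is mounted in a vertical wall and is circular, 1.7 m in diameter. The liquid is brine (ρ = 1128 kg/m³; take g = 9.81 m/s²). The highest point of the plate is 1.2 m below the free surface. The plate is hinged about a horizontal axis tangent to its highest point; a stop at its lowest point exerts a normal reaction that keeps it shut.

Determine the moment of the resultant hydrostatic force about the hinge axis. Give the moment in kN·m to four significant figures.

M ≈ 48.30 kN·m

γ = ρg = 1128 × 9.81 / 1000 = 11.06568 kN/m³.
The centroid is at the centre, 0.85 m below the top of the plate, so the centroid depth is h_c = 1.2 + 0.85 = 2.05 m.
A = π(0.85)² = 2.2698 m².
Resultant F = γ·h_c·A = 11.06568 × 2.05 × 2.2698 = 51.4896 kN.
I_c = πr⁴/4 = π × 0.85⁴/4 = 0.409983 m⁴.
Centre of pressure: y_p = y_c + I_c/(y_c·A) = 2.05 + 0.409983/(2.05 × 2.2698) = 2.05 + 0.0881098 = 2.13811 m along the plane.
The resultant acts 0.85 + 0.0881098 = 0.93811 m (along the plate) below the hinge at the top edge, so the moment about the hinge is M = F × 0.93811 = 51.4896 × 0.93811 = 48.3029 kN·m.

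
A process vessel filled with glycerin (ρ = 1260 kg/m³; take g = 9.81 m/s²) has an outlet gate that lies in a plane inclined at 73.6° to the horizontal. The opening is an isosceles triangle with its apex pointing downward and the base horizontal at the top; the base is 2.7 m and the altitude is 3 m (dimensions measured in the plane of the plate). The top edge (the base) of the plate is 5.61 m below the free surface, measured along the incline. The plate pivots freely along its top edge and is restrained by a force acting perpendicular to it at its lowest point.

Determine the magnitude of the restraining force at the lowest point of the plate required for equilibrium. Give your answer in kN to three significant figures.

P ≈ 114 kN

γ = ρg = 1260 × 9.81 / 1000 = 12.3606 kN/m³.
Let θ = 73.6° be the plate's angle to the horizontal; measure y along the incline from where the plane meets the free surface. Vertical depth h = y·sinθ with sinθ = 0.959314.
With the apex down, the centroid sits h/3 = 3/3 = 1 m below the base (the top edge), so y_c = 5.61 + 1 = 6.61 m and h_c = 6.61 × 0.959314 = 6.34107 m.
A = ½ × 2.7 × 3 = 4.05 m².
Resultant F = γ·h_c·A = 12.3606 × 6.34107 × 4.05 = 317.437 kN.
I_c = b·h³/36 = 2.7 × 3³/36 = 2.025 m⁴.
Centre of pressure: y_p = y_c + I_c/(y_c·A) = 6.61 + 2.025/(6.61 × 4.05) = 6.61 + 0.075643 = 6.68564 m along the plane.
The resultant acts 1 + 0.075643 = 1.07564 m (along the plate) below the hinge at the top edge, so the moment about the hinge is M = F × 1.07564 = 317.437 × 1.07564 = 341.448 kN·m.
A normal force at the bottom, 3 m from the hinge, must supply this moment: P = 341.448/3 = 113.816 kN.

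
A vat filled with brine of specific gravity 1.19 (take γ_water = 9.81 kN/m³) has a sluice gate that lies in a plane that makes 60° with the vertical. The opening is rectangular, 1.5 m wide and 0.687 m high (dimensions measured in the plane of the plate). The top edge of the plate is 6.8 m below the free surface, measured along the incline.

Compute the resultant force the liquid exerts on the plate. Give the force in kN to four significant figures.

γ = 1.19 × 9.81 = 11.6739 kN/m³.
The plate makes 60° with the vertical, i.e. θ = 90° − 60° = 30° to the horizontal. Measuring y along the incline from the free-surface line, vertical depth h = y·sinθ with sinθ = 0.500000.
The centroid lies 0.687/2 = 0.3435 m below the top edge, so y_c = 6.8 + 0.3435 = 7.1435 m and h_c = 7.1435 × 0.500000 = 3.57175 m.
A = 1.5 × 0.687 = 1.0305 m².
Resultant F = γ·h_c·A = 11.6739 × 3.57175 × 1.0305 = 42.968 kN.

F ≈ 42.97 kN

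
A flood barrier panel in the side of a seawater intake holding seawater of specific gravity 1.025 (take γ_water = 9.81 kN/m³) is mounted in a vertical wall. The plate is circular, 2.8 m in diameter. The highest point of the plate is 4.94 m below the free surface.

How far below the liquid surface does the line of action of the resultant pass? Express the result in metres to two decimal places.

h_p = 6.42 m

γ = 1.025 × 9.81 = 10.05525 kN/m³.
The centroid is at the centre, 1.4 m below the top of the plate, so the centroid depth is h_c = 4.94 + 1.4 = 6.34 m.
A = π(1.4)² = 6.15752 m².
Resultant F = γ·h_c·A = 10.05525 × 6.34 × 6.15752 = 392.544 kN.
I_c = πr⁴/4 = π × 1.4⁴/4 = 3.01719 m⁴.
Centre of pressure: y_p = y_c + I_c/(y_c·A) = 6.34 + 3.01719/(6.34 × 6.15752) = 6.34 + 0.0772872 = 6.41729 m along the plane.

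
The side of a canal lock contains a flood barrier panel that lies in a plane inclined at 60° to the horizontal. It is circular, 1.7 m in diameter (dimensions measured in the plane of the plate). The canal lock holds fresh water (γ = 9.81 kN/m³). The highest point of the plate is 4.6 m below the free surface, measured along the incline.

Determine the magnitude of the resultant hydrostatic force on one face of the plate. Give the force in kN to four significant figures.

γ = 9.81 kN/m³.
Let θ = 60° be the plate's angle to the horizontal; measure y along the incline from where the plane meets the free surface. Vertical depth h = y·sinθ with sinθ = 0.866025.
The centroid is at the centre, 0.85 m below the top of the plate, so y_c = 4.6 + 0.85 = 5.45 m and h_c = 5.45 × 0.866025 = 4.71984 m.
A = π(0.85)² = 2.2698 m².
Resultant F = γ·h_c·A = 9.81 × 4.71984 × 2.2698 = 105.095 kN.

F ≈ 105.1 kN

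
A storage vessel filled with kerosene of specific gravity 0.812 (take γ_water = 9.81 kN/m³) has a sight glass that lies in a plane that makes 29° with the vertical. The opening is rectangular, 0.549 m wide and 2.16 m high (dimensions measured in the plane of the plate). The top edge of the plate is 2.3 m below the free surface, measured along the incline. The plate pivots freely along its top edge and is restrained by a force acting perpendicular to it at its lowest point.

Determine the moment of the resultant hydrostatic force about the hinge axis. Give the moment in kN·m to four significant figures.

M ≈ 33.37 kN·m

γ = 0.812 × 9.81 = 7.96572 kN/m³.
The plate makes 29° with the vertical, i.e. θ = 90° − 29° = 61° to the horizontal. Measuring y along the incline from the free-surface line, vertical depth h = y·sinθ with sinθ = 0.874620.
The centroid lies 2.16/2 = 1.08 m below the top edge, so y_c = 2.3 + 1.08 = 3.38 m and h_c = 3.38 × 0.874620 = 2.95622 m.
A = 0.549 × 2.16 = 1.18584 m².
Resultant F = γ·h_c·A = 7.96572 × 2.95622 × 1.18584 = 27.9247 kN.
I_c = b·h³/12 = 0.549 × 2.16³/12 = 0.461055 m⁴.
Centre of pressure: y_p = y_c + I_c/(y_c·A) = 3.38 + 0.461055/(3.38 × 1.18584) = 3.38 + 0.11503 = 3.49503 m along the plane.
The resultant acts 1.08 + 0.11503 = 1.19503 m (along the plate) below the hinge at the top edge, so the moment about the hinge is M = F × 1.19503 = 27.9247 × 1.19503 = 33.3709 kN·m.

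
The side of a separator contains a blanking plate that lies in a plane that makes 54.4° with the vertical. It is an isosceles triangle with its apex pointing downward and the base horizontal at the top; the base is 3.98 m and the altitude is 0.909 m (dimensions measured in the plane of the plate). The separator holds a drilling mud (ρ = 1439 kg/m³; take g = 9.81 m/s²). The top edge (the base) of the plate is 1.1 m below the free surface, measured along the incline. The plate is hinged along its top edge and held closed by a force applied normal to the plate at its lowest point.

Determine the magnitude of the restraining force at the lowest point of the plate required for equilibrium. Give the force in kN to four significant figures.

P ≈ 7.702 kN

γ = ρg = 1439 × 9.81 / 1000 = 14.11659 kN/m³.
The plate makes 54.4° with the vertical, i.e. θ = 90° − 54.4° = 35.6° to the horizontal. Measuring y along the incline from the free-surface line, vertical depth h = y·sinθ with sinθ = 0.582123.
With the apex down, the centroid sits h/3 = 0.909/3 = 0.303 m below the base (the top edge), so y_c = 1.1 + 0.303 = 1.403 m and h_c = 1.403 × 0.582123 = 0.816719 m.
A = ½ × 3.98 × 0.909 = 1.80891 m².
Resultant F = γ·h_c·A = 14.11659 × 0.816719 × 1.80891 = 20.8554 kN.
I_c = b·h³/36 = 3.98 × 0.909³/36 = 0.0830371 m⁴.
Centre of pressure: y_p = y_c + I_c/(y_c·A) = 1.403 + 0.0830371/(1.403 × 1.80891) = 1.403 + 0.0327188 = 1.43572 m along the plane.
The resultant acts 0.303 + 0.0327188 = 0.335719 m (along the plate) below the hinge at the top edge, so the moment about the hinge is M = F × 0.335719 = 20.8554 × 0.335719 = 7.00155 kN·m.
A normal force at the bottom, 0.909 m from the hinge, must supply this moment: P = 7.00155/0.909 = 7.70248 kN.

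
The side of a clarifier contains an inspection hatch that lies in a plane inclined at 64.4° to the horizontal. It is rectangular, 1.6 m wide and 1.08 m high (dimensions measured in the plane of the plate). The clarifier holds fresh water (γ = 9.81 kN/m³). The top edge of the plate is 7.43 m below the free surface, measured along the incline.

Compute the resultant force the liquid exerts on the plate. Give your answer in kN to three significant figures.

γ = 9.81 kN/m³.
Let θ = 64.4° be the plate's angle to the horizontal; measure y along the incline from where the plane meets the free surface. Vertical depth h = y·sinθ with sinθ = 0.901833.
The centroid lies 1.08/2 = 0.54 m below the top edge, so y_c = 7.43 + 0.54 = 7.97 m and h_c = 7.97 × 0.901833 = 7.18761 m.
A = 1.6 × 1.08 = 1.728 m².
Resultant F = γ·h_c·A = 9.81 × 7.18761 × 1.728 = 121.842 kN.

F ≈ 122 kN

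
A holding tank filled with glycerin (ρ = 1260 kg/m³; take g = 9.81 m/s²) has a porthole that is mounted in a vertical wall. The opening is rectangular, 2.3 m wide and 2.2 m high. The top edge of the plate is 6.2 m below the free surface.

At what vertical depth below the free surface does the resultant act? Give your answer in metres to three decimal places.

h_p = 7.355 m

γ = ρg = 1260 × 9.81 / 1000 = 12.3606 kN/m³.
The centroid lies 2.2/2 = 1.1 m below the top edge, so the centroid depth is h_c = 6.2 + 1.1 = 7.3 m.
A = 2.3 × 2.2 = 5.06 m².
Resultant F = γ·h_c·A = 12.3606 × 7.3 × 5.06 = 456.576 kN.
I_c = b·h³/12 = 2.3 × 2.2³/12 = 2.04087 m⁴.
Centre of pressure: y_p = y_c + I_c/(y_c·A) = 7.3 + 2.04087/(7.3 × 5.06) = 7.3 + 0.0552512 = 7.35525 m along the plane.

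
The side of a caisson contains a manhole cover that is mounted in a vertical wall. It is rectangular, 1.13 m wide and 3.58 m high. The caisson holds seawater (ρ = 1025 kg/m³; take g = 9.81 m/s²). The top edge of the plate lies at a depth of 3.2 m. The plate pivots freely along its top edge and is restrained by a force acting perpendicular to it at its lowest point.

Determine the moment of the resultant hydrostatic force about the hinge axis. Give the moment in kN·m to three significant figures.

γ = ρg = 1025 × 9.81 / 1000 = 10.05525 kN/m³.
The centroid lies 3.58/2 = 1.79 m below the top edge, so the centroid depth is h_c = 3.2 + 1.79 = 4.99 m.
A = 1.13 × 3.58 = 4.0454 m².
Resultant F = γ·h_c·A = 10.05525 × 4.99 × 4.0454 = 202.981 kN.
I_c = b·h³/12 = 1.13 × 3.58³/12 = 4.32062 m⁴.
Centre of pressure: y_p = y_c + I_c/(y_c·A) = 4.99 + 4.32062/(4.99 × 4.0454) = 4.99 + 0.214035 = 5.20404 m along the plane.
The resultant acts 1.79 + 0.214035 = 2.00404 m (along the plate) below the hinge at the top edge, so the moment about the hinge is M = F × 2.00404 = 202.981 × 2.00404 = 406.782 kN·m.

M ≈ 407 kN·m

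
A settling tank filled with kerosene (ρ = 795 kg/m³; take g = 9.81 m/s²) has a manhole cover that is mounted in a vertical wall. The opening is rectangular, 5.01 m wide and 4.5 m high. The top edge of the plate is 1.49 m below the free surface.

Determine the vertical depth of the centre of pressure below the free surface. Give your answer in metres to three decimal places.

γ = ρg = 795 × 9.81 / 1000 = 7.79895 kN/m³.
The centroid lies 4.5/2 = 2.25 m below the top edge, so the centroid depth is h_c = 1.49 + 2.25 = 3.74 m.
A = 5.01 × 4.5 = 22.545 m².
Resultant F = γ·h_c·A = 7.79895 × 3.74 × 22.545 = 657.594 kN.
I_c = b·h³/12 = 5.01 × 4.5³/12 = 38.0447 m⁴.
Centre of pressure: y_p = y_c + I_c/(y_c·A) = 3.74 + 38.0447/(3.74 × 22.545) = 3.74 + 0.451203 = 4.1912 m along the plane.

h_p = 4.191 m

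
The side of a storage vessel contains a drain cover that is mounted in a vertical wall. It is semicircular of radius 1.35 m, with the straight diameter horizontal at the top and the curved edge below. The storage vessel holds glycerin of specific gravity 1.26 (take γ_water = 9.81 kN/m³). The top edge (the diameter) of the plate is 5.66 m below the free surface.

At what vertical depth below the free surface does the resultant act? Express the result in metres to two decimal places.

γ = 1.26 × 9.81 = 12.3606 kN/m³.
The centroid of a semicircle lies 4r/(3π) = 0.572958 m from the diameter, here below the top edge, so the centroid depth is h_c = 5.66 + 0.572958 = 6.23296 m.
A = πr²/2 = π × 1.35²/2 = 2.86278 m².
Resultant F = γ·h_c·A = 12.3606 × 6.23296 × 2.86278 = 220.558 kN.
I_c = (π/8 − 8/(9π))·r⁴ = 0.109757 × 1.35⁴ = 0.364559 m⁴.
Centre of pressure: y_p = y_c + I_c/(y_c·A) = 6.23296 + 0.364559/(6.23296 × 2.86278) = 6.23296 + 0.0204308 = 6.25339 m along the plane.

h_p = 6.25 m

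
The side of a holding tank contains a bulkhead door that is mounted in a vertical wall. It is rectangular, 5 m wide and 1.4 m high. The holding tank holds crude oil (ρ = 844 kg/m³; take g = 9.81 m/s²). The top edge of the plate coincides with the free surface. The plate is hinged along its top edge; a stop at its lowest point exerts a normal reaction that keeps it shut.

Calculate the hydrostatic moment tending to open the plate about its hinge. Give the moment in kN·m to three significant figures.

γ = ρg = 844 × 9.81 / 1000 = 8.27964 kN/m³.
The centroid lies 1.4/2 = 0.7 m below the top edge, so the centroid depth is h_c = 0.7 m.
A = 5 × 1.4 = 7 m².
Resultant F = γ·h_c·A = 8.27964 × 0.7 × 7 = 40.5702 kN.
I_c = b·h³/12 = 5 × 1.4³/12 = 1.14333 m⁴.
Centre of pressure: y_p = y_c + I_c/(y_c·A) = 0.7 + 1.14333/(0.7 × 7) = 0.7 + 0.233333 = 0.933333 m along the plane.
The resultant acts 0.7 + 0.233333 = 0.933333 m (along the plate) below the hinge at the top edge, so the moment about the hinge is M = F × 0.933333 = 40.5702 × 0.933333 = 37.8655 kN·m.

M ≈ 37.9 kN·m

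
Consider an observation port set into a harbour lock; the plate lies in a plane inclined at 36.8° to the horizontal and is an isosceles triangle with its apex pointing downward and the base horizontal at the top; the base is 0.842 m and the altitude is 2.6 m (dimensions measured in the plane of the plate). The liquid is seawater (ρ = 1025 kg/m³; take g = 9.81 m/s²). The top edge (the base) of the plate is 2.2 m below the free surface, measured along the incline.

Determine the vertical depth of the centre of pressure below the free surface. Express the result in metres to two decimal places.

h_p = 1.91 m

γ = ρg = 1025 × 9.81 / 1000 = 10.05525 kN/m³.
Let θ = 36.8° be the plate's angle to the horizontal; measure y along the incline from where the plane meets the free surface. Vertical depth h = y·sinθ with sinθ = 0.599024.
With the apex down, the centroid sits h/3 = 2.6/3 = 0.866667 m below the base (the top edge), so y_c = 2.2 + 0.866667 = 3.06667 m and h_c = 3.06667 × 0.599024 = 1.83701 m.
A = ½ × 0.842 × 2.6 = 1.0946 m².
Resultant F = γ·h_c·A = 10.05525 × 1.83701 × 1.0946 = 20.219 kN.
I_c = b·h³/36 = 0.842 × 2.6³/36 = 0.411083 m⁴.
Centre of pressure: y_p = y_c + I_c/(y_c·A) = 3.06667 + 0.411083/(3.06667 × 1.0946) = 3.06667 + 0.122464 = 3.18913 m along the plane.
Vertically, h_p = y_p·sinθ = 3.18913 × 0.599024 = 1.91037 m.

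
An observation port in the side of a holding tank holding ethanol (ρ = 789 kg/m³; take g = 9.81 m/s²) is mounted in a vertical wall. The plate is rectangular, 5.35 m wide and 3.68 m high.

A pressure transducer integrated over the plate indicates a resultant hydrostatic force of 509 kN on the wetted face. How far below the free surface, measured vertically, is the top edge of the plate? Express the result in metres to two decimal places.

γ = ρg = 789 × 9.81 / 1000 = 7.74009 kN/m³.
A = 5.35 × 3.68 = 19.688 m².
From F = γ·h_c·A, the centroid depth is h_c = 509/(7.74009 × 19.688) = 3.34018 m.
The centroid lies 3.68/2 = 1.84 m below the top edge, so the top edge sits at h_top = 3.34018 − 1.84 = 1.50018 m below the surface.

d_top ≈ 1.50 m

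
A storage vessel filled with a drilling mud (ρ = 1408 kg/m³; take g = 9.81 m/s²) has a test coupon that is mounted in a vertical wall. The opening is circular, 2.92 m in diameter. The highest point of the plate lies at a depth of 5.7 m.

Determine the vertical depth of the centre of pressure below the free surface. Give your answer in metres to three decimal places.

γ = ρg = 1408 × 9.81 / 1000 = 13.81248 kN/m³.
The centroid is at the centre, 1.46 m below the top of the plate, so the centroid depth is h_c = 5.7 + 1.46 = 7.16 m.
A = π(1.46)² = 6.69662 m².
Resultant F = γ·h_c·A = 13.81248 × 7.16 × 6.69662 = 662.278 kN.
I_c = πr⁴/4 = π × 1.46⁴/4 = 3.56863 m⁴.
Centre of pressure: y_p = y_c + I_c/(y_c·A) = 7.16 + 3.56863/(7.16 × 6.69662) = 7.16 + 0.0744274 = 7.23443 m along the plane.

h_p = 7.234 m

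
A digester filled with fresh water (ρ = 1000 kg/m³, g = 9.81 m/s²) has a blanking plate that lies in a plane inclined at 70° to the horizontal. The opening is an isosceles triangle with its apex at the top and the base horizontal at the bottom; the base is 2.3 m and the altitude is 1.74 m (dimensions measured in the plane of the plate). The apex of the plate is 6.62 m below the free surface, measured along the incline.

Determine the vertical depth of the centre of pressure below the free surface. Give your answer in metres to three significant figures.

h_p = 7.33 m

γ = ρg = 1000 × 9.81 = 9810 N/m³ = 9.81 kN/m³.
Let θ = 70° be the plate's angle to the horizontal; measure y along the incline from where the plane meets the free surface. Vertical depth h = y·sinθ with sinθ = 0.939693.
With the apex up, the centroid sits 2h/3 = 2 × 1.74/3 = 1.16 m below the apex, so y_c = 6.62 + 1.16 = 7.78 m and h_c = 7.78 × 0.939693 = 7.31081 m.
A = ½ × 2.3 × 1.74 = 2.001 m².
Resultant F = γ·h_c·A = 9.81 × 7.31081 × 2.001 = 143.51 kN.
I_c = b·h³/36 = 2.3 × 1.74³/36 = 0.336568 m⁴.
Centre of pressure: y_p = y_c + I_c/(y_c·A) = 7.78 + 0.336568/(7.78 × 2.001) = 7.78 + 0.0216195 = 7.80162 m along the plane.
Vertically, h_p = y_p·sinθ = 7.80162 × 0.939693 = 7.33113 m.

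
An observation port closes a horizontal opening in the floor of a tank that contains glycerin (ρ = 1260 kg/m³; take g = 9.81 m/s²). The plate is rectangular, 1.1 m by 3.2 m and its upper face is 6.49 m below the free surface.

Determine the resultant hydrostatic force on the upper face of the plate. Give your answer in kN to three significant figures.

γ = ρg = 1260 × 9.81 / 1000 = 12.3606 kN/m³.
The plate is horizontal, so pressure is uniform at p = γ·h = 12.3606 × 6.49 = 80.2203 kN/m².
A = 1.1 × 3.2 = 3.52 m².
F = p·A = 80.2203 × 3.52 = 282.375 kN.

F ≈ 282 kN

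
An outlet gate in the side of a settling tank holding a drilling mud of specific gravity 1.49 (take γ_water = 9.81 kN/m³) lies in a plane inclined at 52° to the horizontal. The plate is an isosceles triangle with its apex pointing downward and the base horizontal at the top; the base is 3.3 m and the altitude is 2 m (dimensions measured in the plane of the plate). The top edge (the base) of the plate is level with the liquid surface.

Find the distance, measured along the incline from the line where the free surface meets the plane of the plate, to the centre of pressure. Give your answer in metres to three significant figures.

y_p = 1.00 m

γ = 1.49 × 9.81 = 14.6169 kN/m³.
Let θ = 52° be the plate's angle to the horizontal; measure y along the incline from where the plane meets the free surface. Vertical depth h = y·sinθ with sinθ = 0.788011.
With the apex down, the centroid sits h/3 = 2/3 = 0.666667 m below the base (the top edge), so y_c = 0.666667 m and h_c = 0.666667 × 0.788011 = 0.525341 m.
A = ½ × 3.3 × 2 = 3.3 m².
Resultant F = γ·h_c·A = 14.6169 × 0.525341 × 3.3 = 25.3402 kN.
I_c = b·h³/36 = 3.3 × 2³/36 = 0.733333 m⁴.
Centre of pressure: y_p = y_c + I_c/(y_c·A) = 0.666667 + 0.733333/(0.666667 × 3.3) = 0.666667 + 0.333333 = 1 m along the plane.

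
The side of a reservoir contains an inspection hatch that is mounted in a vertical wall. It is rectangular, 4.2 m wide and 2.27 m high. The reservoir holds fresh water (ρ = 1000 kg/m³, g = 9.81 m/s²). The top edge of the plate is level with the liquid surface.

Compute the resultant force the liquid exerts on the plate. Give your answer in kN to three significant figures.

F ≈ 106 kN

γ = ρg = 1000 × 9.81 = 9810 N/m³ = 9.81 kN/m³.
The centroid lies 2.27/2 = 1.135 m below the top edge, so the centroid depth is h_c = 1.135 m.
A = 4.2 × 2.27 = 9.534 m².
Resultant F = γ·h_c·A = 9.81 × 1.135 × 9.534 = 106.155 kN.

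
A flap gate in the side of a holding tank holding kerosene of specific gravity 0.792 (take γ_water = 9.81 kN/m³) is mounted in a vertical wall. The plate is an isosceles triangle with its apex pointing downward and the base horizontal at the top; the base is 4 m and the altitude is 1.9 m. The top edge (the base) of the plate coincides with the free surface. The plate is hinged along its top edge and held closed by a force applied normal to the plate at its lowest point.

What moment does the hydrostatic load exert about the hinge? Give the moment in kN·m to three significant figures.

γ = 0.792 × 9.81 = 7.76952 kN/m³.
With the apex down, the centroid sits h/3 = 1.9/3 = 0.633333 m below the base (the top edge), so the centroid depth is h_c = 0.633333 m.
A = ½ × 4 × 1.9 = 3.8 m².
Resultant F = γ·h_c·A = 7.76952 × 0.633333 × 3.8 = 18.6986 kN.
I_c = b·h³/36 = 4 × 1.9³/36 = 0.762111 m⁴.
Centre of pressure: y_p = y_c + I_c/(y_c·A) = 0.633333 + 0.762111/(0.633333 × 3.8) = 0.633333 + 0.316667 = 0.95 m along the plane.
The resultant acts 0.633333 + 0.316667 = 0.95 m (along the plate) below the hinge at the top edge, so the moment about the hinge is M = F × 0.95 = 18.6986 × 0.95 = 17.7637 kN·m.

M ≈ 17.8 kN·m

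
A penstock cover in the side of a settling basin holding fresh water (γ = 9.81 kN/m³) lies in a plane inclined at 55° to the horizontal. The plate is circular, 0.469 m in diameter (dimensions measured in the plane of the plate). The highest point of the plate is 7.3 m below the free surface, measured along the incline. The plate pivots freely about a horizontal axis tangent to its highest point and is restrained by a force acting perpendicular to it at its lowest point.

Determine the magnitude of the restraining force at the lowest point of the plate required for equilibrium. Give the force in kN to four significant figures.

P ≈ 5.271 kN

γ = 9.81 kN/m³.
Let θ = 55° be the plate's angle to the horizontal; measure y along the incline from where the plane meets the free surface. Vertical depth h = y·sinθ with sinθ = 0.819152.
The centroid is at the centre, 0.2345 m below the top of the plate, so y_c = 7.3 + 0.2345 = 7.5345 m and h_c = 7.5345 × 0.819152 = 6.1719 m.
A = π(0.2345)² = 0.172757 m².
Resultant F = γ·h_c·A = 9.81 × 6.1719 × 0.172757 = 10.4598 kN.
I_c = πr⁴/4 = π × 0.2345⁴/4 = 0.00237499 m⁴.
Centre of pressure: y_p = y_c + I_c/(y_c·A) = 7.5345 + 0.00237499/(7.5345 × 0.172757) = 7.5345 + 0.00182462 = 7.53632 m along the plane.
The resultant acts 0.2345 + 0.00182462 = 0.236325 m (along the plate) below the hinge at the top edge, so the moment about the hinge is M = F × 0.236325 = 10.4598 × 0.236325 = 2.47191 kN·m.
A normal force at the bottom, 0.469 m from the hinge, must supply this moment: P = 2.47191/0.469 = 5.2706 kN.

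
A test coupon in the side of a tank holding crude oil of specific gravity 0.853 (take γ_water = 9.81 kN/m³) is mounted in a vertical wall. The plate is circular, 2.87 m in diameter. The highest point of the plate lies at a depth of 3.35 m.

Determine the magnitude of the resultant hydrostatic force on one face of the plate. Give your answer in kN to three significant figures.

γ = 0.853 × 9.81 = 8.36793 kN/m³.
The centroid is at the centre, 1.435 m below the top of the plate, so the centroid depth is h_c = 3.35 + 1.435 = 4.785 m.
A = π(1.435)² = 6.46925 m².
Resultant F = γ·h_c·A = 8.36793 × 4.785 × 6.46925 = 259.032 kN.

F ≈ 259 kN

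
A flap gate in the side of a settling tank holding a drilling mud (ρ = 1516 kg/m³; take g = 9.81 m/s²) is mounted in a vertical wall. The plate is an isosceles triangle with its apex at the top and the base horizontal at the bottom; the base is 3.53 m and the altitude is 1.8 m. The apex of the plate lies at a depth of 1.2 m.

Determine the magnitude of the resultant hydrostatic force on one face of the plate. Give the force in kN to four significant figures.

F ≈ 113.4 kN

γ = ρg = 1516 × 9.81 / 1000 = 14.87196 kN/m³.
With the apex up, the centroid sits 2h/3 = 2 × 1.8/3 = 1.2 m below the apex, so the centroid depth is h_c = 1.2 + 1.2 = 2.4 m.
A = ½ × 3.53 × 1.8 = 3.177 m².
Resultant F = γ·h_c·A = 14.87196 × 2.4 × 3.177 = 113.396 kN.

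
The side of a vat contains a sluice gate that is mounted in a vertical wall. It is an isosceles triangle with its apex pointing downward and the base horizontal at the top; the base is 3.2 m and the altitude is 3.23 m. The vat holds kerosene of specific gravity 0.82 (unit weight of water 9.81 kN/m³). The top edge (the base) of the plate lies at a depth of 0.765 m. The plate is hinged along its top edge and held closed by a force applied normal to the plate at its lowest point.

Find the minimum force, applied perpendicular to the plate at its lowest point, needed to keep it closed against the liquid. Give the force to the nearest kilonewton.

P ≈ 33 kN

γ = 0.82 × 9.81 = 8.0442 kN/m³.
With the apex down, the centroid sits h/3 = 3.23/3 = 1.07667 m below the base (the top edge), so the centroid depth is h_c = 0.765 + 1.07667 = 1.84167 m.
A = ½ × 3.2 × 3.23 = 5.168 m².
Resultant F = γ·h_c·A = 8.0442 × 1.84167 × 5.168 = 76.5627 kN.
I_c = b·h³/36 = 3.2 × 3.23³/36 = 2.9954 m⁴.
Centre of pressure: y_p = y_c + I_c/(y_c·A) = 1.84167 + 2.9954/(1.84167 × 5.168) = 1.84167 + 0.314717 = 2.15639 m along the plane.
The resultant acts 1.07667 + 0.314717 = 1.39139 m (along the plate) below the hinge at the top edge, so the moment about the hinge is M = F × 1.39139 = 76.5627 × 1.39139 = 106.529 kN·m.
A normal force at the bottom, 3.23 m from the hinge, must supply this moment: P = 106.529/3.23 = 32.9811 kN.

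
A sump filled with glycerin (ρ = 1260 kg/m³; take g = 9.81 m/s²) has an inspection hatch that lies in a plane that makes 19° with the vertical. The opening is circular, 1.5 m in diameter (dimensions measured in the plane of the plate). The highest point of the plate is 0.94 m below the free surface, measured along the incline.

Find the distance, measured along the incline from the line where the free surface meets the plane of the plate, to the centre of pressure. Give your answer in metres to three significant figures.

γ = ρg = 1260 × 9.81 / 1000 = 12.3606 kN/m³.
The plate makes 19° with the vertical, i.e. θ = 90° − 19° = 71° to the horizontal. Measuring y along the incline from the free-surface line, vertical depth h = y·sinθ with sinθ = 0.945519.
The centroid is at the centre, 0.75 m below the top of the plate, so y_c = 0.94 + 0.75 = 1.69 m and h_c = 1.69 × 0.945519 = 1.59793 m.
A = π(0.75)² = 1.76715 m².
Resultant F = γ·h_c·A = 12.3606 × 1.59793 × 1.76715 = 34.9036 kN.
I_c = πr⁴/4 = π × 0.75⁴/4 = 0.248505 m⁴.
Centre of pressure: y_p = y_c + I_c/(y_c·A) = 1.69 + 0.248505/(1.69 × 1.76715) = 1.69 + 0.0832099 = 1.77321 m along the plane.

y_p = 1.77 m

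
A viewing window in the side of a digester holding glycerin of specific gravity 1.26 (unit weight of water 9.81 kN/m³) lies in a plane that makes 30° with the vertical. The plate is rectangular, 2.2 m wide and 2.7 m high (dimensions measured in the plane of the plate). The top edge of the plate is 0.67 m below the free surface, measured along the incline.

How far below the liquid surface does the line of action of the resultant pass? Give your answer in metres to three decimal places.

h_p = 2.010 m

γ = 1.26 × 9.81 = 12.3606 kN/m³.
The plate makes 30° with the vertical, i.e. θ = 90° − 30° = 60° to the horizontal. Measuring y along the incline from the free-surface line, vertical depth h = y·sinθ with sinθ = 0.866025.
The centroid lies 2.7/2 = 1.35 m below the top edge, so y_c = 0.67 + 1.35 = 2.02 m and h_c = 2.02 × 0.866025 = 1.74937 m.
A = 2.2 × 2.7 = 5.94 m².
Resultant F = γ·h_c·A = 12.3606 × 1.74937 × 5.94 = 128.442 kN.
I_c = b·h³/12 = 2.2 × 2.7³/12 = 3.60855 m⁴.
Centre of pressure: y_p = y_c + I_c/(y_c·A) = 2.02 + 3.60855/(2.02 × 5.94) = 2.02 + 0.300743 = 2.32074 m along the plane.
Vertically, h_p = y_p·sinθ = 2.32074 × 0.866025 = 2.00982 m.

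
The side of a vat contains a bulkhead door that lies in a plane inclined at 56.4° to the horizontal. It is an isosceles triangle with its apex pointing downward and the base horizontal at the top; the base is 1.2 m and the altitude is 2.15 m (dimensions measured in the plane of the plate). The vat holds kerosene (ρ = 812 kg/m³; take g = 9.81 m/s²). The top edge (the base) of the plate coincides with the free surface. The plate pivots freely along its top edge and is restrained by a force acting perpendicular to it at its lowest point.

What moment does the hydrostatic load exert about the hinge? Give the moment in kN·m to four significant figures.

M ≈ 6.594 kN·m

γ = ρg = 812 × 9.81 / 1000 = 7.96572 kN/m³.
Let θ = 56.4° be the plate's angle to the horizontal; measure y along the incline from where the plane meets the free surface. Vertical depth h = y·sinθ with sinθ = 0.832921.
With the apex down, the centroid sits h/3 = 2.15/3 = 0.716667 m below the base (the top edge), so y_c = 0.716667 m and h_c = 0.716667 × 0.832921 = 0.596927 m.
A = ½ × 1.2 × 2.15 = 1.29 m².
Resultant F = γ·h_c·A = 7.96572 × 0.596927 × 1.29 = 6.13389 kN.
I_c = b·h³/36 = 1.2 × 2.15³/36 = 0.331279 m⁴.
Centre of pressure: y_p = y_c + I_c/(y_c·A) = 0.716667 + 0.331279/(0.716667 × 1.29) = 0.716667 + 0.358333 = 1.075 m along the plane.
The resultant acts 0.716667 + 0.358333 = 1.075 m (along the plate) below the hinge at the top edge, so the moment about the hinge is M = F × 1.075 = 6.13389 × 1.075 = 6.59393 kN·m.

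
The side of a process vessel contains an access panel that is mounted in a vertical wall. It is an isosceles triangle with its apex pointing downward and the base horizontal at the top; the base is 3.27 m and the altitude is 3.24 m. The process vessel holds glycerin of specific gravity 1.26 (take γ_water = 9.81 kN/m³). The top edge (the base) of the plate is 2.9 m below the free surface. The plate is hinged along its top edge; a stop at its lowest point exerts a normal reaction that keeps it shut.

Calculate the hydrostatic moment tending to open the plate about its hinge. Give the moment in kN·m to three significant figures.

M ≈ 320 kN·m

γ = 1.26 × 9.81 = 12.3606 kN/m³.
With the apex down, the centroid sits h/3 = 3.24/3 = 1.08 m below the base (the top edge), so the centroid depth is h_c = 2.9 + 1.08 = 3.98 m.
A = ½ × 3.27 × 3.24 = 5.2974 m².
Resultant F = γ·h_c·A = 12.3606 × 3.98 × 5.2974 = 260.607 kN.
I_c = b·h³/36 = 3.27 × 3.24³/36 = 3.08944 m⁴.
Centre of pressure: y_p = y_c + I_c/(y_c·A) = 3.98 + 3.08944/(3.98 × 5.2974) = 3.98 + 0.146532 = 4.12653 m along the plane.
The resultant acts 1.08 + 0.146532 = 1.22653 m (along the plate) below the hinge at the top edge, so the moment about the hinge is M = F × 1.22653 = 260.607 × 1.22653 = 319.642 kN·m.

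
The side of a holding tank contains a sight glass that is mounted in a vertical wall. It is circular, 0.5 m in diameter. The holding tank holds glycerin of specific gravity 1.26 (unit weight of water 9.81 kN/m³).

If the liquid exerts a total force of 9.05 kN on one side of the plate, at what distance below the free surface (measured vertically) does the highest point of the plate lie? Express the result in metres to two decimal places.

d_top ≈ 3.48 m

γ = 1.26 × 9.81 = 12.3606 kN/m³.
A = π(0.25)² = 0.19635 m².
From F = γ·h_c·A, the centroid depth is h_c = 9.05/(12.3606 × 0.19635) = 3.72888 m.
The centroid is at the centre, 0.25 m below the top of the plate, so the highest point sits at h_top = 3.72888 − 0.25 = 3.47888 m below the surface.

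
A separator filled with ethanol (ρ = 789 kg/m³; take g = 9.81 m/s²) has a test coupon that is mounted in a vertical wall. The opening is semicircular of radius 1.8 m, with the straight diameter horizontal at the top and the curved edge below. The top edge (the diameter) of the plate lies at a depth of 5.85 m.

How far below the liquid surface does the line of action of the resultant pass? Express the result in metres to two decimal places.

h_p = 6.65 m

γ = ρg = 789 × 9.81 / 1000 = 7.74009 kN/m³.
The centroid of a semicircle lies 4r/(3π) = 0.763944 m from the diameter, here below the top edge, so the centroid depth is h_c = 5.85 + 0.763944 = 6.61394 m.
A = πr²/2 = π × 1.8²/2 = 5.08938 m².
Resultant F = γ·h_c·A = 7.74009 × 6.61394 × 5.08938 = 260.538 kN.
I_c = (π/8 − 8/(9π))·r⁴ = 0.109757 × 1.8⁴ = 1.15219 m⁴.
Centre of pressure: y_p = y_c + I_c/(y_c·A) = 6.61394 + 1.15219/(6.61394 × 5.08938) = 6.61394 + 0.0342294 = 6.64817 m along the plane.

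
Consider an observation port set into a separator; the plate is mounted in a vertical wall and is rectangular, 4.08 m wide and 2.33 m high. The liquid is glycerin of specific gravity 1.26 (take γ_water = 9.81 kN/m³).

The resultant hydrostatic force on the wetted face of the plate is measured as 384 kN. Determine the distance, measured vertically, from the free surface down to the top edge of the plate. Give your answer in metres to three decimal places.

γ = 1.26 × 9.81 = 12.3606 kN/m³.
A = 4.08 × 2.33 = 9.5064 m².
From F = γ·h_c·A, the centroid depth is h_c = 384/(12.3606 × 9.5064) = 3.26795 m.
The centroid lies 2.33/2 = 1.165 m below the top edge, so the top edge sits at h_top = 3.26795 − 1.165 = 2.10295 m below the surface.

d_top ≈ 2.103 m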